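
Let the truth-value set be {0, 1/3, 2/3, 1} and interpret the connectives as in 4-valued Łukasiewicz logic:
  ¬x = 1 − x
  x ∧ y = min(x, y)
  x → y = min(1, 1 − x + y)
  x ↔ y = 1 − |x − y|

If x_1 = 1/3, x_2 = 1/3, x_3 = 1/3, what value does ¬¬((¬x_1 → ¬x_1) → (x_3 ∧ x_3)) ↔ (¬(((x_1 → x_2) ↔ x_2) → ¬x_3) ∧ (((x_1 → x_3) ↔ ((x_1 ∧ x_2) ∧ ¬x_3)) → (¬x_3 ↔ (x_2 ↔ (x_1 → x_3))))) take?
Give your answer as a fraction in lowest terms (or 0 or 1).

2/3

¬x_1 = ¬1/3 = 2/3
¬x_1 = ¬1/3 = 2/3
¬x_1 → ¬x_1 = 2/3 → 2/3 = 1
x_3 ∧ x_3 = 1/3 ∧ 1/3 = 1/3
(¬x_1 → ¬x_1) → (x_3 ∧ x_3) = 1 → 1/3 = 1/3
¬((¬x_1 → ¬x_1) → (x_3 ∧ x_3)) = ¬1/3 = 2/3
¬¬((¬x_1 → ¬x_1) → (x_3 ∧ x_3)) = ¬2/3 = 1/3
x_1 → x_2 = 1/3 → 1/3 = 1
(x_1 → x_2) ↔ x_2 = 1 ↔ 1/3 = 1/3
¬x_3 = ¬1/3 = 2/3
((x_1 → x_2) ↔ x_2) → ¬x_3 = 1/3 → 2/3 = 1
¬(((x_1 → x_2) ↔ x_2) → ¬x_3) = ¬1 = 0
x_1 → x_3 = 1/3 → 1/3 = 1
x_1 ∧ x_2 = 1/3 ∧ 1/3 = 1/3
¬x_3 = ¬1/3 = 2/3
(x_1 ∧ x_2) ∧ ¬x_3 = 1/3 ∧ 2/3 = 1/3
(x_1 → x_3) ↔ ((x_1 ∧ x_2) ∧ ¬x_3) = 1 ↔ 1/3 = 1/3
¬x_3 = ¬1/3 = 2/3
x_1 → x_3 = 1/3 → 1/3 = 1
x_2 ↔ (x_1 → x_3) = 1/3 ↔ 1 = 1/3
¬x_3 ↔ (x_2 ↔ (x_1 → x_3)) = 2/3 ↔ 1/3 = 2/3
((x_1 → x_3) ↔ ((x_1 ∧ x_2) ∧ ¬x_3)) → (¬x_3 ↔ (x_2 ↔ (x_1 → x_3))) = 1/3 → 2/3 = 1
¬(((x_1 → x_2) ↔ x_2) → ¬x_3) ∧ (((x_1 → x_3) ↔ ((x_1 ∧ x_2) ∧ ¬x_3)) → (¬x_3 ↔ (x_2 ↔ (x_1 → x_3)))) = 0 ∧ 1 = 0
¬¬((¬x_1 → ¬x_1) → (x_3 ∧ x_3)) ↔ (¬(((x_1 → x_2) ↔ x_2) → ¬x_3) ∧ (((x_1 → x_3) ↔ ((x_1 ∧ x_2) ∧ ¬x_3)) → (¬x_3 ↔ (x_2 ↔ (x_1 → x_3))))) = 1/3 ↔ 0 = 2/3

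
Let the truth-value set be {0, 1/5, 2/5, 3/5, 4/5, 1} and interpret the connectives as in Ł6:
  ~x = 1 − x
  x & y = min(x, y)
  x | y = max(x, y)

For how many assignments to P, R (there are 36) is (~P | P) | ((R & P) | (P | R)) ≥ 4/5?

28

value 1: 16 assignments (counts)
value 4/5: 12 assignments (counts)
value 3/5: 8 assignments
So 28 of the 36 assignments meet the threshold.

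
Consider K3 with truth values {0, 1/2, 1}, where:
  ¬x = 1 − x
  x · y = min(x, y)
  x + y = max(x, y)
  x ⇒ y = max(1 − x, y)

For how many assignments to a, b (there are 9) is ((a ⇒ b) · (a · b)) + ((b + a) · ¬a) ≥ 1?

a = 0, b = 0 ↦ 0  <
a = 0, b = 1/2 ↦ 1/2  <
a = 0, b = 1 ↦ 1  ≥
a = 1/2, b = 0 ↦ 1/2  <
a = 1/2, b = 1/2 ↦ 1/2  <
a = 1/2, b = 1 ↦ 1/2  <
a = 1, b = 0 ↦ 0  <
a = 1, b = 1/2 ↦ 1/2  <
a = 1, b = 1 ↦ 1  ≥
So 2 of the 9 assignments meet the threshold.

2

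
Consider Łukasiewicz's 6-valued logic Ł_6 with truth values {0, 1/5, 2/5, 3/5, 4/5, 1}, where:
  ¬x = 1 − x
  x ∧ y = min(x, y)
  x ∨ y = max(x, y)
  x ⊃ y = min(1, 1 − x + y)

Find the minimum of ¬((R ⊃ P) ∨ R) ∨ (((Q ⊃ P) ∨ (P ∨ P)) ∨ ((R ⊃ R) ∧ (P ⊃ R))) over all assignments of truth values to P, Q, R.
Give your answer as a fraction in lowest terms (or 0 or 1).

3/5

Take P = 2/5, Q = 4/5, R = 0:
R ⊃ P = 0 ⊃ 2/5 = 1
(R ⊃ P) ∨ R = 1 ∨ 0 = 1
¬((R ⊃ P) ∨ R) = ¬1 = 0
Q ⊃ P = 4/5 ⊃ 2/5 = 3/5
P ∨ P = 2/5 ∨ 2/5 = 2/5
(Q ⊃ P) ∨ (P ∨ P) = 3/5 ∨ 2/5 = 3/5
R ⊃ R = 0 ⊃ 0 = 1
P ⊃ R = 2/5 ⊃ 0 = 3/5
(R ⊃ R) ∧ (P ⊃ R) = 1 ∧ 3/5 = 3/5
((Q ⊃ P) ∨ (P ∨ P)) ∨ ((R ⊃ R) ∧ (P ⊃ R)) = 3/5 ∨ 3/5 = 3/5
¬((R ⊃ P) ∨ R) ∨ (((Q ⊃ P) ∨ (P ∨ P)) ∨ ((R ⊃ R) ∧ (P ⊃ R))) = 0 ∨ 3/5 = 3/5
No assignment yields a value below 3/5, so this is the minimum.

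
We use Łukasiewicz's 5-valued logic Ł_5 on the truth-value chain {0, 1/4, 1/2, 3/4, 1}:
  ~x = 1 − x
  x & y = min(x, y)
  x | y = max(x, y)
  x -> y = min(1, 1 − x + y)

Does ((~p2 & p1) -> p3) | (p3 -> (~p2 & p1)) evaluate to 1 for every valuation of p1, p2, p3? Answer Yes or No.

Yes

At p1 = 0, p2 = 3/4, p3 = 1, for instance:
~p2 = ~3/4 = 1/4
~p2 & p1 = 1/4 & 0 = 0
(~p2 & p1) -> p3 = 0 -> 1 = 1
p3 -> (~p2 & p1) = 1 -> 0 = 0
((~p2 & p1) -> p3) | (p3 -> (~p2 & p1)) = 1 | 0 = 1
and checking the remaining 124 assignments likewise gives ≥ 1 in every case.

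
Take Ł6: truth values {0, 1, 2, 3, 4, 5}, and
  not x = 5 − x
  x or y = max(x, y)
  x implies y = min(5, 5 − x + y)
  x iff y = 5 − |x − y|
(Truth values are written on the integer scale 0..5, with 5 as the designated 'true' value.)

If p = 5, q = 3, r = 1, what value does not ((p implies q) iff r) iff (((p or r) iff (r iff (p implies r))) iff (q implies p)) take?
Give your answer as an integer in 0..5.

2

p implies q = 5 implies 3 = 3
(p implies q) iff r = 3 iff 1 = 3
not ((p implies q) iff r) = not 3 = 2
p or r = 5 or 1 = 5
p implies r = 5 implies 1 = 1
r iff (p implies r) = 1 iff 1 = 5
(p or r) iff (r iff (p implies r)) = 5 iff 5 = 5
q implies p = 3 implies 5 = 5
((p or r) iff (r iff (p implies r))) iff (q implies p) = 5 iff 5 = 5
not ((p implies q) iff r) iff (((p or r) iff (r iff (p implies r))) iff (q implies p)) = 2 iff 5 = 2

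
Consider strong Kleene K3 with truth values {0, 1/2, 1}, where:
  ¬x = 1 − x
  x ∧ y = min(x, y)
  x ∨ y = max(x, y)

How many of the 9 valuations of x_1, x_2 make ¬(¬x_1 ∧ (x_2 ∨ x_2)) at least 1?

x_1 = 0, x_2 = 0 ↦ 1  ≥
x_1 = 0, x_2 = 1/2 ↦ 1/2  <
x_1 = 0, x_2 = 1 ↦ 0  <
x_1 = 1/2, x_2 = 0 ↦ 1  ≥
x_1 = 1/2, x_2 = 1/2 ↦ 1/2  <
x_1 = 1/2, x_2 = 1 ↦ 1/2  <
x_1 = 1, x_2 = 0 ↦ 1  ≥
x_1 = 1, x_2 = 1/2 ↦ 1  ≥
x_1 = 1, x_2 = 1 ↦ 1  ≥
So 5 of the 9 assignments meet the threshold.

5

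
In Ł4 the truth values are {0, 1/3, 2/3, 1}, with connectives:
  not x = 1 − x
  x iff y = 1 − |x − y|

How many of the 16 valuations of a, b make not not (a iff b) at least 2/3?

a = 0, b = 0 ↦ 1  ≥
a = 0, b = 1/3 ↦ 2/3  ≥
a = 0, b = 2/3 ↦ 1/3  <
a = 0, b = 1 ↦ 0  <
a = 1/3, b = 0 ↦ 2/3  ≥
a = 1/3, b = 1/3 ↦ 1  ≥
a = 1/3, b = 2/3 ↦ 2/3  ≥
a = 1/3, b = 1 ↦ 1/3  <
a = 2/3, b = 0 ↦ 1/3  <
a = 2/3, b = 1/3 ↦ 2/3  ≥
a = 2/3, b = 2/3 ↦ 1  ≥
a = 2/3, b = 1 ↦ 2/3  ≥
a = 1, b = 0 ↦ 0  <
a = 1, b = 1/3 ↦ 1/3  <
a = 1, b = 2/3 ↦ 2/3  ≥
a = 1, b = 1 ↦ 1  ≥
So 10 of the 16 assignments meet the threshold.

10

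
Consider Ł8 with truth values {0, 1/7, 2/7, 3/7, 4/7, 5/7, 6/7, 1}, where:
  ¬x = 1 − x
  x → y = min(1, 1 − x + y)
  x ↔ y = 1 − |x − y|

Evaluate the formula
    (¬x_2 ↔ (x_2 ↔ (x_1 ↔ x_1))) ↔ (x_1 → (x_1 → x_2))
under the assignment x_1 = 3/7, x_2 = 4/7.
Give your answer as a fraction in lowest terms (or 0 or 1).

¬x_2 = ¬4/7 = 3/7
x_1 ↔ x_1 = 3/7 ↔ 3/7 = 1
x_2 ↔ (x_1 ↔ x_1) = 4/7 ↔ 1 = 4/7
¬x_2 ↔ (x_2 ↔ (x_1 ↔ x_1)) = 3/7 ↔ 4/7 = 6/7
x_1 → x_2 = 3/7 → 4/7 = 1
x_1 → (x_1 → x_2) = 3/7 → 1 = 1
(¬x_2 ↔ (x_2 ↔ (x_1 ↔ x_1))) ↔ (x_1 → (x_1 → x_2)) = 6/7 ↔ 1 = 6/7

6/7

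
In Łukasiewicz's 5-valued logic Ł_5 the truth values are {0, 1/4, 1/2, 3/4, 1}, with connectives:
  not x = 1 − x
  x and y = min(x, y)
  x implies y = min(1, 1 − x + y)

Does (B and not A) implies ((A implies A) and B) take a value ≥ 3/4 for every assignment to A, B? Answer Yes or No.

Yes

At A = 1, B = 1/4, for instance:
not A = not 1 = 0
B and not A = 1/4 and 0 = 0
A implies A = 1 implies 1 = 1
(A implies A) and B = 1 and 1/4 = 1/4
(B and not A) implies ((A implies A) and B) = 0 implies 1/4 = 1
and checking the remaining 24 assignments likewise gives ≥ 3/4 in every case.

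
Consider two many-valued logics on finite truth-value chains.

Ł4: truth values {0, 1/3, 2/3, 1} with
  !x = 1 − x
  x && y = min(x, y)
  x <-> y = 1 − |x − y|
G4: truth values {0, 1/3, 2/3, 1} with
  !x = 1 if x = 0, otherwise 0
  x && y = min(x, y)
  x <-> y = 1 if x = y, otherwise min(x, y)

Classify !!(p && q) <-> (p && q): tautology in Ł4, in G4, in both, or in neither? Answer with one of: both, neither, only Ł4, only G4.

only Ł4

In Ł4: every assignment gives 1 — tautology.
In G4: at p = 1/3, q = 1/3 the value is 1/3 — not a tautology.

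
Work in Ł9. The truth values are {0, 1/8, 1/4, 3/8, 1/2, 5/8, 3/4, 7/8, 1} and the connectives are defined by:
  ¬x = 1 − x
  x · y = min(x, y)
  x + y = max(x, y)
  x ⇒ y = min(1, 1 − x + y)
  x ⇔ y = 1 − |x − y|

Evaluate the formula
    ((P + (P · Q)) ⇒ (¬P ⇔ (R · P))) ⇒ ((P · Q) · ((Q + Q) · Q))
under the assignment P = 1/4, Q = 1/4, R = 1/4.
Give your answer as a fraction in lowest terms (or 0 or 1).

P · Q = 1/4 · 1/4 = 1/4
P + (P · Q) = 1/4 + 1/4 = 1/4
¬P = ¬1/4 = 3/4
R · P = 1/4 · 1/4 = 1/4
¬P ⇔ (R · P) = 3/4 ⇔ 1/4 = 1/2
(P + (P · Q)) ⇒ (¬P ⇔ (R · P)) = 1/4 ⇒ 1/2 = 1
P · Q = 1/4 · 1/4 = 1/4
Q + Q = 1/4 + 1/4 = 1/4
(Q + Q) · Q = 1/4 · 1/4 = 1/4
(P · Q) · ((Q + Q) · Q) = 1/4 · 1/4 = 1/4
((P + (P · Q)) ⇒ (¬P ⇔ (R · P))) ⇒ ((P · Q) · ((Q + Q) · Q)) = 1 ⇒ 1/4 = 1/4

1/4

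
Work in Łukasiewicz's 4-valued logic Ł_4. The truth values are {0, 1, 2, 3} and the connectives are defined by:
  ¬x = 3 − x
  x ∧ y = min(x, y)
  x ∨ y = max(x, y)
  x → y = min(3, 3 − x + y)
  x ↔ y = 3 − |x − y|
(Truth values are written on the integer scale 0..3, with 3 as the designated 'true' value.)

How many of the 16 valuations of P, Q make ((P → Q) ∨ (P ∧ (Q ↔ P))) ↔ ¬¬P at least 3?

P = 0, Q = 0 ↦ 0  <
P = 0, Q = 1 ↦ 0  <
P = 0, Q = 2 ↦ 0  <
P = 0, Q = 3 ↦ 0  <
P = 1, Q = 0 ↦ 2  <
P = 1, Q = 1 ↦ 1  <
P = 1, Q = 2 ↦ 1  <
P = 1, Q = 3 ↦ 1  <
P = 2, Q = 0 ↦ 2  <
P = 2, Q = 1 ↦ 3  ≥
P = 2, Q = 2 ↦ 2  <
P = 2, Q = 3 ↦ 2  <
P = 3, Q = 0 ↦ 0  <
P = 3, Q = 1 ↦ 1  <
P = 3, Q = 2 ↦ 2  <
P = 3, Q = 3 ↦ 3  ≥
So 2 of the 16 assignments meet the threshold.

2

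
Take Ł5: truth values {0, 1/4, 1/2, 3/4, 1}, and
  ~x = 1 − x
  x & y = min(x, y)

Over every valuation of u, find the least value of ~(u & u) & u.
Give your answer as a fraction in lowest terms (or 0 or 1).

0

Take u = 0:
u & u = 0 & 0 = 0
~(u & u) = ~0 = 1
~(u & u) & u = 1 & 0 = 0
No assignment yields a value below 0, so this is the minimum.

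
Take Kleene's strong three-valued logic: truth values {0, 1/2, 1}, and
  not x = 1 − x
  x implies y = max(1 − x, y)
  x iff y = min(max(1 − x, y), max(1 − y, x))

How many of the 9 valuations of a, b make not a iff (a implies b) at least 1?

a = 0, b = 0 ↦ 1  ≥
a = 0, b = 1/2 ↦ 1  ≥
a = 0, b = 1 ↦ 1  ≥
a = 1/2, b = 0 ↦ 1/2  <
a = 1/2, b = 1/2 ↦ 1/2  <
a = 1/2, b = 1 ↦ 1/2  <
a = 1, b = 0 ↦ 1  ≥
a = 1, b = 1/2 ↦ 1/2  <
a = 1, b = 1 ↦ 0  <
So 4 of the 9 assignments meet the threshold.

4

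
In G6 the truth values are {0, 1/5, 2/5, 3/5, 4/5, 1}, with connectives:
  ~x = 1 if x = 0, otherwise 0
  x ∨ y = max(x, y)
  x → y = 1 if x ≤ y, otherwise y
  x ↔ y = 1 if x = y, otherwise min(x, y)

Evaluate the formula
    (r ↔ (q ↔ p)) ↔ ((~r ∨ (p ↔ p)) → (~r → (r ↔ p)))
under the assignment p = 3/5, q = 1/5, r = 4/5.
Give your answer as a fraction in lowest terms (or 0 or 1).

1/5

q ↔ p = 1/5 ↔ 3/5 = 1/5
r ↔ (q ↔ p) = 4/5 ↔ 1/5 = 1/5
~r = ~4/5 = 0
p ↔ p = 3/5 ↔ 3/5 = 1
~r ∨ (p ↔ p) = 0 ∨ 1 = 1
~r = ~4/5 = 0
r ↔ p = 4/5 ↔ 3/5 = 3/5
~r → (r ↔ p) = 0 → 3/5 = 1
(~r ∨ (p ↔ p)) → (~r → (r ↔ p)) = 1 → 1 = 1
(r ↔ (q ↔ p)) ↔ ((~r ∨ (p ↔ p)) → (~r → (r ↔ p))) = 1/5 ↔ 1 = 1/5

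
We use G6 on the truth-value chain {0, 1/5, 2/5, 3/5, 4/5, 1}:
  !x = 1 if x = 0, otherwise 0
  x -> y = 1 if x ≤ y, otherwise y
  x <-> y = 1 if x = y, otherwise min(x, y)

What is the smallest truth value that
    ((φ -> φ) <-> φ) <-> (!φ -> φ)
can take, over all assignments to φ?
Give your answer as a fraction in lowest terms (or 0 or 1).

Take φ = 1/5:
φ -> φ = 1/5 -> 1/5 = 1
(φ -> φ) <-> φ = 1 <-> 1/5 = 1/5
!φ = !1/5 = 0
!φ -> φ = 0 -> 1/5 = 1
((φ -> φ) <-> φ) <-> (!φ -> φ) = 1/5 <-> 1 = 1/5
No assignment yields a value below 1/5, so this is the minimum.

1/5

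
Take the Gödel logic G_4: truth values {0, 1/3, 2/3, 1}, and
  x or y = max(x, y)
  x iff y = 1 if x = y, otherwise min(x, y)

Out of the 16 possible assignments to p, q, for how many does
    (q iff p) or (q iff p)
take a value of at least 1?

p = 0, q = 0 ↦ 1  ≥
p = 0, q = 1/3 ↦ 0  <
p = 0, q = 2/3 ↦ 0  <
p = 0, q = 1 ↦ 0  <
p = 1/3, q = 0 ↦ 0  <
p = 1/3, q = 1/3 ↦ 1  ≥
p = 1/3, q = 2/3 ↦ 1/3  <
p = 1/3, q = 1 ↦ 1/3  <
p = 2/3, q = 0 ↦ 0  <
p = 2/3, q = 1/3 ↦ 1/3  <
p = 2/3, q = 2/3 ↦ 1  ≥
p = 2/3, q = 1 ↦ 2/3  <
p = 1, q = 0 ↦ 0  <
p = 1, q = 1/3 ↦ 1/3  <
p = 1, q = 2/3 ↦ 2/3  <
p = 1, q = 1 ↦ 1  ≥
So 4 of the 16 assignments meet the threshold.

4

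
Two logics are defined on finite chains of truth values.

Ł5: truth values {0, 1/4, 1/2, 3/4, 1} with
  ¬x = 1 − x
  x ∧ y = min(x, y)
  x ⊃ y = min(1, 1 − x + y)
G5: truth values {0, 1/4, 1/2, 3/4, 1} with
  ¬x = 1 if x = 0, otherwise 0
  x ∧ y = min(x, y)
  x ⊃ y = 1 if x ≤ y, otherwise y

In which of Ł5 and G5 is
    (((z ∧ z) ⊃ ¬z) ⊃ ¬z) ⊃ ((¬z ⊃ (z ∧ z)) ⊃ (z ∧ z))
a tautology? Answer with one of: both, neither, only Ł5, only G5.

In Ł5: every assignment gives 1 — tautology.
In G5: at z = 1/4 the value is 1/4 — not a tautology.

only Ł5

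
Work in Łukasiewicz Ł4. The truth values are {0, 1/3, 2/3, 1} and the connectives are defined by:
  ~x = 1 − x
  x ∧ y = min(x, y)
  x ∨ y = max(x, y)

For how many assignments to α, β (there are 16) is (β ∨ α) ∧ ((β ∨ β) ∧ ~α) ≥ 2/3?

4

α = 0, β = 0 ↦ 0  <
α = 0, β = 1/3 ↦ 1/3  <
α = 0, β = 2/3 ↦ 2/3  ≥
α = 0, β = 1 ↦ 1  ≥
α = 1/3, β = 0 ↦ 0  <
α = 1/3, β = 1/3 ↦ 1/3  <
α = 1/3, β = 2/3 ↦ 2/3  ≥
α = 1/3, β = 1 ↦ 2/3  ≥
α = 2/3, β = 0 ↦ 0  <
α = 2/3, β = 1/3 ↦ 1/3  <
α = 2/3, β = 2/3 ↦ 1/3  <
α = 2/3, β = 1 ↦ 1/3  <
α = 1, β = 0 ↦ 0  <
α = 1, β = 1/3 ↦ 0  <
α = 1, β = 2/3 ↦ 0  <
α = 1, β = 1 ↦ 0  <
So 4 of the 16 assignments meet the threshold.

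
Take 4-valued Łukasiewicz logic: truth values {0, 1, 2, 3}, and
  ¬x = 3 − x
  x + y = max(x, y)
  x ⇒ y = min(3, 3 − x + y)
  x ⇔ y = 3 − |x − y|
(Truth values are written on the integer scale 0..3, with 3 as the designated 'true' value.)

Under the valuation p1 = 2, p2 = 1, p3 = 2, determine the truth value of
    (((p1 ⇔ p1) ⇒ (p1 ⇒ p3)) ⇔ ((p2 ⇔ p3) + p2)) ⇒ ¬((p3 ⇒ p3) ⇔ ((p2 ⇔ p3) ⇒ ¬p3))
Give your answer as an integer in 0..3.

p1 ⇔ p1 = 2 ⇔ 2 = 3
p1 ⇒ p3 = 2 ⇒ 2 = 3
(p1 ⇔ p1) ⇒ (p1 ⇒ p3) = 3 ⇒ 3 = 3
p2 ⇔ p3 = 1 ⇔ 2 = 2
(p2 ⇔ p3) + p2 = 2 + 1 = 2
((p1 ⇔ p1) ⇒ (p1 ⇒ p3)) ⇔ ((p2 ⇔ p3) + p2) = 3 ⇔ 2 = 2
p3 ⇒ p3 = 2 ⇒ 2 = 3
p2 ⇔ p3 = 1 ⇔ 2 = 2
¬p3 = ¬2 = 1
(p2 ⇔ p3) ⇒ ¬p3 = 2 ⇒ 1 = 2
(p3 ⇒ p3) ⇔ ((p2 ⇔ p3) ⇒ ¬p3) = 3 ⇔ 2 = 2
¬((p3 ⇒ p3) ⇔ ((p2 ⇔ p3) ⇒ ¬p3)) = ¬2 = 1
(((p1 ⇔ p1) ⇒ (p1 ⇒ p3)) ⇔ ((p2 ⇔ p3) + p2)) ⇒ ¬((p3 ⇒ p3) ⇔ ((p2 ⇔ p3) ⇒ ¬p3)) = 2 ⇒ 1 = 2

2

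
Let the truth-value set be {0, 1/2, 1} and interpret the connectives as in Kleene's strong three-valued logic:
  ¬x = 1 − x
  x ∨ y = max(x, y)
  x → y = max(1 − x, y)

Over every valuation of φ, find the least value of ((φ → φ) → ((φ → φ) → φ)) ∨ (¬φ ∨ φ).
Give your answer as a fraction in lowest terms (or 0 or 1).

1/2

Take φ = 1/2:
φ → φ = 1/2 → 1/2 = 1/2
φ → φ = 1/2 → 1/2 = 1/2
(φ → φ) → φ = 1/2 → 1/2 = 1/2
(φ → φ) → ((φ → φ) → φ) = 1/2 → 1/2 = 1/2
¬φ = ¬1/2 = 1/2
¬φ ∨ φ = 1/2 ∨ 1/2 = 1/2
((φ → φ) → ((φ → φ) → φ)) ∨ (¬φ ∨ φ) = 1/2 ∨ 1/2 = 1/2
No assignment yields a value below 1/2, so this is the minimum.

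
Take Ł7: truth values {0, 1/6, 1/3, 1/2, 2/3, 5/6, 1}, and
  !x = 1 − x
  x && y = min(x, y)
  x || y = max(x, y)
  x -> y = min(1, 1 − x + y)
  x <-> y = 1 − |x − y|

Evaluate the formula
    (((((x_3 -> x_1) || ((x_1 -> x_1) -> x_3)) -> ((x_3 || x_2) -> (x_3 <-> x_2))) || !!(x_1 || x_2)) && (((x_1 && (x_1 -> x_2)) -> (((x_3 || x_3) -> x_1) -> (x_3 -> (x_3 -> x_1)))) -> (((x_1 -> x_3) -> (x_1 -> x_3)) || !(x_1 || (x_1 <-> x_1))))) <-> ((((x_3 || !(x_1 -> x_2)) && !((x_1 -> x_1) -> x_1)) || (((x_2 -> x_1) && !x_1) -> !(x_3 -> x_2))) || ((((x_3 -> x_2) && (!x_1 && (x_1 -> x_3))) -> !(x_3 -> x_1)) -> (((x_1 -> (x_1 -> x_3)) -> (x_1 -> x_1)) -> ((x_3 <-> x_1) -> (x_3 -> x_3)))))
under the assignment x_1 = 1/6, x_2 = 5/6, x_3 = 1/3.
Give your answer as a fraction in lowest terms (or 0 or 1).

x_3 -> x_1 = 1/3 -> 1/6 = 5/6
x_1 -> x_1 = 1/6 -> 1/6 = 1
(x_1 -> x_1) -> x_3 = 1 -> 1/3 = 1/3
(x_3 -> x_1) || ((x_1 -> x_1) -> x_3) = 5/6 || 1/3 = 5/6
x_3 || x_2 = 1/3 || 5/6 = 5/6
x_3 <-> x_2 = 1/3 <-> 5/6 = 1/2
(x_3 || x_2) -> (x_3 <-> x_2) = 5/6 -> 1/2 = 2/3
((x_3 -> x_1) || ((x_1 -> x_1) -> x_3)) -> ((x_3 || x_2) -> (x_3 <-> x_2)) = 5/6 -> 2/3 = 5/6
x_1 || x_2 = 1/6 || 5/6 = 5/6
!(x_1 || x_2) = !5/6 = 1/6
!!(x_1 || x_2) = !1/6 = 5/6
(((x_3 -> x_1) || ((x_1 -> x_1) -> x_3)) -> ((x_3 || x_2) -> (x_3 <-> x_2))) || !!(x_1 || x_2) = 5/6 || 5/6 = 5/6
x_1 -> x_2 = 1/6 -> 5/6 = 1
x_1 && (x_1 -> x_2) = 1/6 && 1 = 1/6
x_3 || x_3 = 1/3 || 1/3 = 1/3
(x_3 || x_3) -> x_1 = 1/3 -> 1/6 = 5/6
x_3 -> x_1 = 1/3 -> 1/6 = 5/6
x_3 -> (x_3 -> x_1) = 1/3 -> 5/6 = 1
((x_3 || x_3) -> x_1) -> (x_3 -> (x_3 -> x_1)) = 5/6 -> 1 = 1
(x_1 && (x_1 -> x_2)) -> (((x_3 || x_3) -> x_1) -> (x_3 -> (x_3 -> x_1))) = 1/6 -> 1 = 1
x_1 -> x_3 = 1/6 -> 1/3 = 1
x_1 -> x_3 = 1/6 -> 1/3 = 1
(x_1 -> x_3) -> (x_1 -> x_3) = 1 -> 1 = 1
x_1 <-> x_1 = 1/6 <-> 1/6 = 1
x_1 || (x_1 <-> x_1) = 1/6 || 1 = 1
!(x_1 || (x_1 <-> x_1)) = !1 = 0
((x_1 -> x_3) -> (x_1 -> x_3)) || !(x_1 || (x_1 <-> x_1)) = 1 || 0 = 1
((x_1 && (x_1 -> x_2)) -> (((x_3 || x_3) -> x_1) -> (x_3 -> (x_3 -> x_1)))) -> (((x_1 -> x_3) -> (x_1 -> x_3)) || !(x_1 || (x_1 <-> x_1))) = 1 -> 1 = 1
((((x_3 -> x_1) || ((x_1 -> x_1) -> x_3)) -> ((x_3 || x_2) -> (x_3 <-> x_2))) || !!(x_1 || x_2)) && (((x_1 && (x_1 -> x_2)) -> (((x_3 || x_3) -> x_1) -> (x_3 -> (x_3 -> x_1)))) -> (((x_1 -> x_3) -> (x_1 -> x_3)) || !(x_1 || (x_1 <-> x_1)))) = 5/6 && 1 = 5/6
x_1 -> x_2 = 1/6 -> 5/6 = 1
!(x_1 -> x_2) = !1 = 0
x_3 || !(x_1 -> x_2) = 1/3 || 0 = 1/3
x_1 -> x_1 = 1/6 -> 1/6 = 1
(x_1 -> x_1) -> x_1 = 1 -> 1/6 = 1/6
!((x_1 -> x_1) -> x_1) = !1/6 = 5/6
(x_3 || !(x_1 -> x_2)) && !((x_1 -> x_1) -> x_1) = 1/3 && 5/6 = 1/3
x_2 -> x_1 = 5/6 -> 1/6 = 1/3
!x_1 = !1/6 = 5/6
(x_2 -> x_1) && !x_1 = 1/3 && 5/6 = 1/3
x_3 -> x_2 = 1/3 -> 5/6 = 1
!(x_3 -> x_2) = !1 = 0
((x_2 -> x_1) && !x_1) -> !(x_3 -> x_2) = 1/3 -> 0 = 2/3
((x_3 || !(x_1 -> x_2)) && !((x_1 -> x_1) -> x_1)) || (((x_2 -> x_1) && !x_1) -> !(x_3 -> x_2)) = 1/3 || 2/3 = 2/3
x_3 -> x_2 = 1/3 -> 5/6 = 1
!x_1 = !1/6 = 5/6
x_1 -> x_3 = 1/6 -> 1/3 = 1
!x_1 && (x_1 -> x_3) = 5/6 && 1 = 5/6
(x_3 -> x_2) && (!x_1 && (x_1 -> x_3)) = 1 && 5/6 = 5/6
x_3 -> x_1 = 1/3 -> 1/6 = 5/6
!(x_3 -> x_1) = !5/6 = 1/6
((x_3 -> x_2) && (!x_1 && (x_1 -> x_3))) -> !(x_3 -> x_1) = 5/6 -> 1/6 = 1/3
x_1 -> x_3 = 1/6 -> 1/3 = 1
x_1 -> (x_1 -> x_3) = 1/6 -> 1 = 1
x_1 -> x_1 = 1/6 -> 1/6 = 1
(x_1 -> (x_1 -> x_3)) -> (x_1 -> x_1) = 1 -> 1 = 1
x_3 <-> x_1 = 1/3 <-> 1/6 = 5/6
x_3 -> x_3 = 1/3 -> 1/3 = 1
(x_3 <-> x_1) -> (x_3 -> x_3) = 5/6 -> 1 = 1
((x_1 -> (x_1 -> x_3)) -> (x_1 -> x_1)) -> ((x_3 <-> x_1) -> (x_3 -> x_3)) = 1 -> 1 = 1
(((x_3 -> x_2) && (!x_1 && (x_1 -> x_3))) -> !(x_3 -> x_1)) -> (((x_1 -> (x_1 -> x_3)) -> (x_1 -> x_1)) -> ((x_3 <-> x_1) -> (x_3 -> x_3))) = 1/3 -> 1 = 1
(((x_3 || !(x_1 -> x_2)) && !((x_1 -> x_1) -> x_1)) || (((x_2 -> x_1) && !x_1) -> !(x_3 -> x_2))) || ((((x_3 -> x_2) && (!x_1 && (x_1 -> x_3))) -> !(x_3 -> x_1)) -> (((x_1 -> (x_1 -> x_3)) -> (x_1 -> x_1)) -> ((x_3 <-> x_1) -> (x_3 -> x_3)))) = 2/3 || 1 = 1
(((((x_3 -> x_1) || ((x_1 -> x_1) -> x_3)) -> ((x_3 || x_2) -> (x_3 <-> x_2))) || !!(x_1 || x_2)) && (((x_1 && (x_1 -> x_2)) -> (((x_3 || x_3) -> x_1) -> (x_3 -> (x_3 -> x_1)))) -> (((x_1 -> x_3) -> (x_1 -> x_3)) || !(x_1 || (x_1 <-> x_1))))) <-> ((((x_3 || !(x_1 -> x_2)) && !((x_1 -> x_1) -> x_1)) || (((x_2 -> x_1) && !x_1) -> !(x_3 -> x_2))) || ((((x_3 -> x_2) && (!x_1 && (x_1 -> x_3))) -> !(x_3 -> x_1)) -> (((x_1 -> (x_1 -> x_3)) -> (x_1 -> x_1)) -> ((x_3 <-> x_1) -> (x_3 -> x_3))))) = 5/6 <-> 1 = 5/6

5/6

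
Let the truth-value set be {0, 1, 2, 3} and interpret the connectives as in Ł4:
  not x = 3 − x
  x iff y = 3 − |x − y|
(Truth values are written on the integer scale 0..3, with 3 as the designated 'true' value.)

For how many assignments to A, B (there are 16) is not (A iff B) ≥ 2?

A = 0, B = 0 ↦ 0  <
A = 0, B = 1 ↦ 1  <
A = 0, B = 2 ↦ 2  ≥
A = 0, B = 3 ↦ 3  ≥
A = 1, B = 0 ↦ 1  <
A = 1, B = 1 ↦ 0  <
A = 1, B = 2 ↦ 1  <
A = 1, B = 3 ↦ 2  ≥
A = 2, B = 0 ↦ 2  ≥
A = 2, B = 1 ↦ 1  <
A = 2, B = 2 ↦ 0  <
A = 2, B = 3 ↦ 1  <
A = 3, B = 0 ↦ 3  ≥
A = 3, B = 1 ↦ 2  ≥
A = 3, B = 2 ↦ 1  <
A = 3, B = 3 ↦ 0  <
So 6 of the 16 assignments meet the threshold.

6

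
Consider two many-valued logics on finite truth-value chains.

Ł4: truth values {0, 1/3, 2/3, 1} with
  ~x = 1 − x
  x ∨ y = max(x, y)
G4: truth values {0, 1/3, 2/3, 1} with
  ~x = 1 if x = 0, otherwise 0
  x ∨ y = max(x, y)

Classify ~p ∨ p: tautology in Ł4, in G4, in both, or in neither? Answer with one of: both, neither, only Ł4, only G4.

In Ł4: at p = 1/3 the value is 2/3 — not a tautology.
In G4: at p = 1/3 the value is 1/3 — not a tautology.

neither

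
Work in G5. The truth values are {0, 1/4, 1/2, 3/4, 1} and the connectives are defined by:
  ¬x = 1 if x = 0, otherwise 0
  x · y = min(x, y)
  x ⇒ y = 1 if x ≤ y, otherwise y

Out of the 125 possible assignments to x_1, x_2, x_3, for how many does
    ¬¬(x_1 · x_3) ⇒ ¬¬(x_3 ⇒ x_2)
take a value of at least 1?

109

value 1: 109 assignments (counts)
value 0: 16 assignments
So 109 of the 125 assignments meet the threshold.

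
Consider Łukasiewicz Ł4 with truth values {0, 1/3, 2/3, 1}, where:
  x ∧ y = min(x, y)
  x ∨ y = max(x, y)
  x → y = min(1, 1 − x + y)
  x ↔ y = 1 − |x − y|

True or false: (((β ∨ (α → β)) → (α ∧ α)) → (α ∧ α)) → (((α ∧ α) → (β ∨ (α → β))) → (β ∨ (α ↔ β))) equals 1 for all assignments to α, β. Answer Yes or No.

Counterexample: take α = 0, β = 1/3.
α → β = 0 → 1/3 = 1
β ∨ (α → β) = 1/3 ∨ 1 = 1
α ∧ α = 0 ∧ 0 = 0
(β ∨ (α → β)) → (α ∧ α) = 1 → 0 = 0
α ∧ α = 0 ∧ 0 = 0
((β ∨ (α → β)) → (α ∧ α)) → (α ∧ α) = 0 → 0 = 1
α ∧ α = 0 ∧ 0 = 0
α → β = 0 → 1/3 = 1
β ∨ (α → β) = 1/3 ∨ 1 = 1
(α ∧ α) → (β ∨ (α → β)) = 0 → 1 = 1
α ↔ β = 0 ↔ 1/3 = 2/3
β ∨ (α ↔ β) = 1/3 ∨ 2/3 = 2/3
((α ∧ α) → (β ∨ (α → β))) → (β ∨ (α ↔ β)) = 1 → 2/3 = 2/3
(((β ∨ (α → β)) → (α ∧ α)) → (α ∧ α)) → (((α ∧ α) → (β ∨ (α → β))) → (β ∨ (α ↔ β))) = 1 → 2/3 = 2/3
This gives 2/3 ≠ 1.

No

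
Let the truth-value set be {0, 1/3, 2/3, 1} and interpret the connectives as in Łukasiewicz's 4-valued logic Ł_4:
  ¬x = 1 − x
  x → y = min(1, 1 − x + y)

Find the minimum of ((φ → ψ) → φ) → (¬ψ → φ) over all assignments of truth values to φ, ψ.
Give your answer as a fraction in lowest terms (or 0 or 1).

Take φ = 1/3, ψ = 0:
φ → ψ = 1/3 → 0 = 2/3
(φ → ψ) → φ = 2/3 → 1/3 = 2/3
¬ψ = ¬0 = 1
¬ψ → φ = 1 → 1/3 = 1/3
((φ → ψ) → φ) → (¬ψ → φ) = 2/3 → 1/3 = 2/3
No assignment yields a value below 2/3, so this is the minimum.

2/3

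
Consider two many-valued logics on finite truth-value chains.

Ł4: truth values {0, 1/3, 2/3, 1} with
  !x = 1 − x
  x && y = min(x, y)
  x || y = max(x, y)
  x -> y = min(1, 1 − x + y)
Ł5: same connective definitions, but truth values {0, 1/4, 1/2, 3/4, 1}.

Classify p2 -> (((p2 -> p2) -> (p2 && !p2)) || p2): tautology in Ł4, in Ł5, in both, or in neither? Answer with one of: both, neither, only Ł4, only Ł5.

both

In Ł4: every assignment gives 1 — tautology.
In Ł5: every assignment gives 1 — tautology.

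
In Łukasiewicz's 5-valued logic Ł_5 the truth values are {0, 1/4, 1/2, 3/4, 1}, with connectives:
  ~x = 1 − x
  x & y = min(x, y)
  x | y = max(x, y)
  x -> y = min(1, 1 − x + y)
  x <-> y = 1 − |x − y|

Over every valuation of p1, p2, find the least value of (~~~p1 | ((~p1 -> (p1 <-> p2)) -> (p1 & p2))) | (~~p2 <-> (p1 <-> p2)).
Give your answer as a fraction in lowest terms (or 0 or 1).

1/2

Take p1 = 1/2, p2 = 0:
~p1 = ~1/2 = 1/2
~~p1 = ~1/2 = 1/2
~~~p1 = ~1/2 = 1/2
~p1 = ~1/2 = 1/2
p1 <-> p2 = 1/2 <-> 0 = 1/2
~p1 -> (p1 <-> p2) = 1/2 -> 1/2 = 1
p1 & p2 = 1/2 & 0 = 0
(~p1 -> (p1 <-> p2)) -> (p1 & p2) = 1 -> 0 = 0
~~~p1 | ((~p1 -> (p1 <-> p2)) -> (p1 & p2)) = 1/2 | 0 = 1/2
~p2 = ~0 = 1
~~p2 = ~1 = 0
p1 <-> p2 = 1/2 <-> 0 = 1/2
~~p2 <-> (p1 <-> p2) = 0 <-> 1/2 = 1/2
(~~~p1 | ((~p1 -> (p1 <-> p2)) -> (p1 & p2))) | (~~p2 <-> (p1 <-> p2)) = 1/2 | 1/2 = 1/2
No assignment yields a value below 1/2, so this is the minimum.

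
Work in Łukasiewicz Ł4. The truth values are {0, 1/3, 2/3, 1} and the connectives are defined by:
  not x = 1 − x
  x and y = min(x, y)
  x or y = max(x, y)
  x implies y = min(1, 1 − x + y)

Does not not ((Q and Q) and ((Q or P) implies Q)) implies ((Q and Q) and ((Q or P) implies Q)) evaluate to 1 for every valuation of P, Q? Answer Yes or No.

Yes

P = 0, Q = 0 ↦ 1
P = 0, Q = 1/3 ↦ 1
P = 0, Q = 2/3 ↦ 1
P = 0, Q = 1 ↦ 1
P = 1/3, Q = 0 ↦ 1
P = 1/3, Q = 1/3 ↦ 1
P = 1/3, Q = 2/3 ↦ 1
P = 1/3, Q = 1 ↦ 1
P = 2/3, Q = 0 ↦ 1
P = 2/3, Q = 1/3 ↦ 1
P = 2/3, Q = 2/3 ↦ 1
P = 2/3, Q = 1 ↦ 1
P = 1, Q = 0 ↦ 1
P = 1, Q = 1/3 ↦ 1
P = 1, Q = 2/3 ↦ 1
P = 1, Q = 1 ↦ 1
Every assignment gives a value ≥ 1.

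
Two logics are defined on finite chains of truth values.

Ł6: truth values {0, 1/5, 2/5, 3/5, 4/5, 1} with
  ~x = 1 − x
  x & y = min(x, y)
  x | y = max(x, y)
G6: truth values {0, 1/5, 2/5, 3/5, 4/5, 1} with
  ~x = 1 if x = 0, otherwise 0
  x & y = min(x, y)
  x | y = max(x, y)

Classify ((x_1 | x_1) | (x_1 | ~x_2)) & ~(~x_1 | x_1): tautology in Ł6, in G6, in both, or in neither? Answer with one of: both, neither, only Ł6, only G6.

In Ł6: at x_1 = 0, x_2 = 0 the value is 0 — not a tautology.
In G6: at x_1 = 0, x_2 = 0 the value is 0 — not a tautology.

neither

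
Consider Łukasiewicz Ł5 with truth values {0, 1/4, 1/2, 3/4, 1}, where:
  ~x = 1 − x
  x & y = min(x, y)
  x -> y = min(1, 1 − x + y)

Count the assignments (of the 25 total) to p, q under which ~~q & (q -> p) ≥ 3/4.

5

value 1: 1 assignment (counts)
value 3/4: 4 assignments (counts)
value 1/2: 7 assignments
value 1/4: 7 assignments
value 0: 6 assignments
So 5 of the 25 assignments meet the threshold.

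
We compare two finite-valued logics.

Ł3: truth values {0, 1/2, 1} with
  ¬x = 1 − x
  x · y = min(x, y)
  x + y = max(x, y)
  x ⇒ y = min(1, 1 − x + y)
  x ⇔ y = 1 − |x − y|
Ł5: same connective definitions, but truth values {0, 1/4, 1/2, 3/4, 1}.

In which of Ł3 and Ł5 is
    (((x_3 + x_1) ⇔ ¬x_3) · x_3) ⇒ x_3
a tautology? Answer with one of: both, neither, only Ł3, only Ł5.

both

In Ł3: every assignment gives 1 — tautology.
In Ł5: every assignment gives 1 — tautology.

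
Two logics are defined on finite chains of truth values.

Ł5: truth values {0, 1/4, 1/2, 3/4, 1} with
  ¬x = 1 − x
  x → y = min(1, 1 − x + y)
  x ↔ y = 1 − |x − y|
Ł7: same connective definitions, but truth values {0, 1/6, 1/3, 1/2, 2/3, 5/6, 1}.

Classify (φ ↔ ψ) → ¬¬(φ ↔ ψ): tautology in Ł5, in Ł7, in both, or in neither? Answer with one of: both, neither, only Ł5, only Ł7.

both

In Ł5: every assignment gives 1 — tautology.
In Ł7: every assignment gives 1 — tautology.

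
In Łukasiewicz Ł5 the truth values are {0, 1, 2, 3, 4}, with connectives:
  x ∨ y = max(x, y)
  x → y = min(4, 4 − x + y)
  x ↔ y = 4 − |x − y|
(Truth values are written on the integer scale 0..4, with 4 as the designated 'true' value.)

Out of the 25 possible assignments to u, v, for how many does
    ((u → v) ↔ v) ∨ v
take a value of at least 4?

value 4: 9 assignments (counts)
value 3: 7 assignments
value 2: 5 assignments
value 1: 3 assignments
value 0: 1 assignment
So 9 of the 25 assignments meet the threshold.

9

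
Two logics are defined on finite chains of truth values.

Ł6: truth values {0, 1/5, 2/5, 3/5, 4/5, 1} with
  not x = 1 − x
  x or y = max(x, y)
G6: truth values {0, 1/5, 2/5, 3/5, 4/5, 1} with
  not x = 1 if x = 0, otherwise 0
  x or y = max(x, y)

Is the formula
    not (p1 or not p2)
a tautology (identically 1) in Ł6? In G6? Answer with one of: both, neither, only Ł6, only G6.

neither

In Ł6: at p1 = 0, p2 = 0 the value is 0 — not a tautology.
In G6: at p1 = 0, p2 = 0 the value is 0 — not a tautology.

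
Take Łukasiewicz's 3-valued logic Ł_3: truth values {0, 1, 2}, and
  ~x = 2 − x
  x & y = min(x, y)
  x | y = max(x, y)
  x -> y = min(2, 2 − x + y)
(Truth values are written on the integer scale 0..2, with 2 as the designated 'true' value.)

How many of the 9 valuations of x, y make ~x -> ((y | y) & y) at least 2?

x = 0, y = 0 ↦ 0  <
x = 0, y = 1 ↦ 1  <
x = 0, y = 2 ↦ 2  ≥
x = 1, y = 0 ↦ 1  <
x = 1, y = 1 ↦ 2  ≥
x = 1, y = 2 ↦ 2  ≥
x = 2, y = 0 ↦ 2  ≥
x = 2, y = 1 ↦ 2  ≥
x = 2, y = 2 ↦ 2  ≥
So 6 of the 9 assignments meet the threshold.

6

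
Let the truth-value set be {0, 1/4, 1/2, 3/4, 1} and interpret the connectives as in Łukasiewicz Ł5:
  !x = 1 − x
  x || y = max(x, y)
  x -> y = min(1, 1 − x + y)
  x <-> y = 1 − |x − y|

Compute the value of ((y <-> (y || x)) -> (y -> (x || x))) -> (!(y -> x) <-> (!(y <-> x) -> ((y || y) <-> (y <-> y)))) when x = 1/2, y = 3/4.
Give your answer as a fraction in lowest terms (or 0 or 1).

y || x = 3/4 || 1/2 = 3/4
y <-> (y || x) = 3/4 <-> 3/4 = 1
x || x = 1/2 || 1/2 = 1/2
y -> (x || x) = 3/4 -> 1/2 = 3/4
(y <-> (y || x)) -> (y -> (x || x)) = 1 -> 3/4 = 3/4
y -> x = 3/4 -> 1/2 = 3/4
!(y -> x) = !3/4 = 1/4
y <-> x = 3/4 <-> 1/2 = 3/4
!(y <-> x) = !3/4 = 1/4
y || y = 3/4 || 3/4 = 3/4
y <-> y = 3/4 <-> 3/4 = 1
(y || y) <-> (y <-> y) = 3/4 <-> 1 = 3/4
!(y <-> x) -> ((y || y) <-> (y <-> y)) = 1/4 -> 3/4 = 1
!(y -> x) <-> (!(y <-> x) -> ((y || y) <-> (y <-> y))) = 1/4 <-> 1 = 1/4
((y <-> (y || x)) -> (y -> (x || x))) -> (!(y -> x) <-> (!(y <-> x) -> ((y || y) <-> (y <-> y)))) = 3/4 -> 1/4 = 1/2

1/2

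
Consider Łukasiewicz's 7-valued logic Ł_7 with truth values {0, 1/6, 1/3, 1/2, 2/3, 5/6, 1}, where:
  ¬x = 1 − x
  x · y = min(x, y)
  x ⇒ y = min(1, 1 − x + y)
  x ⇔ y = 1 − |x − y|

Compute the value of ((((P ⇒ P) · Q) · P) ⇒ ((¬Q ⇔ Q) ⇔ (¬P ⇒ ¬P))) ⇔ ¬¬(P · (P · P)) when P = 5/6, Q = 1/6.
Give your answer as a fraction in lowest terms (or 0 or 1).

5/6

P ⇒ P = 5/6 ⇒ 5/6 = 1
(P ⇒ P) · Q = 1 · 1/6 = 1/6
((P ⇒ P) · Q) · P = 1/6 · 5/6 = 1/6
¬Q = ¬1/6 = 5/6
¬Q ⇔ Q = 5/6 ⇔ 1/6 = 1/3
¬P = ¬5/6 = 1/6
¬P = ¬5/6 = 1/6
¬P ⇒ ¬P = 1/6 ⇒ 1/6 = 1
(¬Q ⇔ Q) ⇔ (¬P ⇒ ¬P) = 1/3 ⇔ 1 = 1/3
(((P ⇒ P) · Q) · P) ⇒ ((¬Q ⇔ Q) ⇔ (¬P ⇒ ¬P)) = 1/6 ⇒ 1/3 = 1
P · P = 5/6 · 5/6 = 5/6
P · (P · P) = 5/6 · 5/6 = 5/6
¬(P · (P · P)) = ¬5/6 = 1/6
¬¬(P · (P · P)) = ¬1/6 = 5/6
((((P ⇒ P) · Q) · P) ⇒ ((¬Q ⇔ Q) ⇔ (¬P ⇒ ¬P))) ⇔ ¬¬(P · (P · P)) = 1 ⇔ 5/6 = 5/6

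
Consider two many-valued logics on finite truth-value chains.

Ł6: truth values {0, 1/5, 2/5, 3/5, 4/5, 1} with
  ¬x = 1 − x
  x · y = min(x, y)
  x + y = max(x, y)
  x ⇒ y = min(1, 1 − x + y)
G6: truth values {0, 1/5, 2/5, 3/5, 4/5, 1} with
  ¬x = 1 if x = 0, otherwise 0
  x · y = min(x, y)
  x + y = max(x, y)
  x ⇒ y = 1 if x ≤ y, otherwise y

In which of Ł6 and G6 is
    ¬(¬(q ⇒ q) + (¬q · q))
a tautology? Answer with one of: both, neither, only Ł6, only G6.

In Ł6: at q = 1/5 the value is 4/5 — not a tautology.
In G6: every assignment gives 1 — tautology.

only G6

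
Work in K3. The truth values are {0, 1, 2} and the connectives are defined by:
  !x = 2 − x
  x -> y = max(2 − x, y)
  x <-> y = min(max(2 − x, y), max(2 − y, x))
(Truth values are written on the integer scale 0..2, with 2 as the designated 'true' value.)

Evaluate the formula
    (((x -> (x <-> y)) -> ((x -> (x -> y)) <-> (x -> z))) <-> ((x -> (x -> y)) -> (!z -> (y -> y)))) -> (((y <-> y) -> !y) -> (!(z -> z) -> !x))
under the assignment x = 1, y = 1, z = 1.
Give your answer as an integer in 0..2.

1

x <-> y = 1 <-> 1 = 1
x -> (x <-> y) = 1 -> 1 = 1
x -> y = 1 -> 1 = 1
x -> (x -> y) = 1 -> 1 = 1
x -> z = 1 -> 1 = 1
(x -> (x -> y)) <-> (x -> z) = 1 <-> 1 = 1
(x -> (x <-> y)) -> ((x -> (x -> y)) <-> (x -> z)) = 1 -> 1 = 1
x -> y = 1 -> 1 = 1
x -> (x -> y) = 1 -> 1 = 1
!z = !1 = 1
y -> y = 1 -> 1 = 1
!z -> (y -> y) = 1 -> 1 = 1
(x -> (x -> y)) -> (!z -> (y -> y)) = 1 -> 1 = 1
((x -> (x <-> y)) -> ((x -> (x -> y)) <-> (x -> z))) <-> ((x -> (x -> y)) -> (!z -> (y -> y))) = 1 <-> 1 = 1
y <-> y = 1 <-> 1 = 1
!y = !1 = 1
(y <-> y) -> !y = 1 -> 1 = 1
z -> z = 1 -> 1 = 1
!(z -> z) = !1 = 1
!x = !1 = 1
!(z -> z) -> !x = 1 -> 1 = 1
((y <-> y) -> !y) -> (!(z -> z) -> !x) = 1 -> 1 = 1
(((x -> (x <-> y)) -> ((x -> (x -> y)) <-> (x -> z))) <-> ((x -> (x -> y)) -> (!z -> (y -> y)))) -> (((y <-> y) -> !y) -> (!(z -> z) -> !x)) = 1 -> 1 = 1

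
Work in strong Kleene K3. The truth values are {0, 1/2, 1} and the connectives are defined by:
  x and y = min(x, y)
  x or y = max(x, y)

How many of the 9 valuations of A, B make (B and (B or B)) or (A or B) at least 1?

5

A = 0, B = 0 ↦ 0  <
A = 0, B = 1/2 ↦ 1/2  <
A = 0, B = 1 ↦ 1  ≥
A = 1/2, B = 0 ↦ 1/2  <
A = 1/2, B = 1/2 ↦ 1/2  <
A = 1/2, B = 1 ↦ 1  ≥
A = 1, B = 0 ↦ 1  ≥
A = 1, B = 1/2 ↦ 1  ≥
A = 1, B = 1 ↦ 1  ≥
So 5 of the 9 assignments meet the threshold.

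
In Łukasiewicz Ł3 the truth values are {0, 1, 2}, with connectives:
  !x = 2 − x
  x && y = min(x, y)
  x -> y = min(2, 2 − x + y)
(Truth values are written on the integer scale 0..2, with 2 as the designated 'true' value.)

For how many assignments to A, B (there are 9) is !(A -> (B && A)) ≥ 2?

A = 0, B = 0 ↦ 0  <
A = 0, B = 1 ↦ 0  <
A = 0, B = 2 ↦ 0  <
A = 1, B = 0 ↦ 1  <
A = 1, B = 1 ↦ 0  <
A = 1, B = 2 ↦ 0  <
A = 2, B = 0 ↦ 2  ≥
A = 2, B = 1 ↦ 1  <
A = 2, B = 2 ↦ 0  <
So 1 of the 9 assignments meets the threshold.

1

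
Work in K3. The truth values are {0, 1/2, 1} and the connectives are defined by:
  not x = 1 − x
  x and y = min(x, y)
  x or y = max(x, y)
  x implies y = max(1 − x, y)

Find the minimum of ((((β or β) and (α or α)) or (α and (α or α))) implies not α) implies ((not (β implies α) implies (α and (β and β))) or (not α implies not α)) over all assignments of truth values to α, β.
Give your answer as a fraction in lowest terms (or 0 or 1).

1/2

Take α = 1/2, β = 1/2:
β or β = 1/2 or 1/2 = 1/2
α or α = 1/2 or 1/2 = 1/2
(β or β) and (α or α) = 1/2 and 1/2 = 1/2
α or α = 1/2 or 1/2 = 1/2
α and (α or α) = 1/2 and 1/2 = 1/2
((β or β) and (α or α)) or (α and (α or α)) = 1/2 or 1/2 = 1/2
not α = not 1/2 = 1/2
(((β or β) and (α or α)) or (α and (α or α))) implies not α = 1/2 implies 1/2 = 1/2
β implies α = 1/2 implies 1/2 = 1/2
not (β implies α) = not 1/2 = 1/2
β and β = 1/2 and 1/2 = 1/2
α and (β and β) = 1/2 and 1/2 = 1/2
not (β implies α) implies (α and (β and β)) = 1/2 implies 1/2 = 1/2
not α = not 1/2 = 1/2
not α = not 1/2 = 1/2
not α implies not α = 1/2 implies 1/2 = 1/2
(not (β implies α) implies (α and (β and β))) or (not α implies not α) = 1/2 or 1/2 = 1/2
((((β or β) and (α or α)) or (α and (α or α))) implies not α) implies ((not (β implies α) implies (α and (β and β))) or (not α implies not α)) = 1/2 implies 1/2 = 1/2
No assignment yields a value below 1/2, so this is the minimum.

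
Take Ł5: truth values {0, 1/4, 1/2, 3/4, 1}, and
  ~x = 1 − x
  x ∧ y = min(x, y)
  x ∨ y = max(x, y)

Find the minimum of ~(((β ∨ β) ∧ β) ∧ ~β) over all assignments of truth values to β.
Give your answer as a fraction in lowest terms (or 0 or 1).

Take β = 1/2:
β ∨ β = 1/2 ∨ 1/2 = 1/2
(β ∨ β) ∧ β = 1/2 ∧ 1/2 = 1/2
~β = ~1/2 = 1/2
((β ∨ β) ∧ β) ∧ ~β = 1/2 ∧ 1/2 = 1/2
~(((β ∨ β) ∧ β) ∧ ~β) = ~1/2 = 1/2
No assignment yields a value below 1/2, so this is the minimum.

1/2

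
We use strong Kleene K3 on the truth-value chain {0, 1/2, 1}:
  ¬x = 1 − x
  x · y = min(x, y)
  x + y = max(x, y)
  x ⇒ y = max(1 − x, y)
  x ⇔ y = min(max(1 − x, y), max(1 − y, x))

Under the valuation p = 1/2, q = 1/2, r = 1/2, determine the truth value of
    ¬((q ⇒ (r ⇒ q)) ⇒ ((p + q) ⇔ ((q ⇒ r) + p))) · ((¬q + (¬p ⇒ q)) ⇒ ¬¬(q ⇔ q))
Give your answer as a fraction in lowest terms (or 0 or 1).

r ⇒ q = 1/2 ⇒ 1/2 = 1/2
q ⇒ (r ⇒ q) = 1/2 ⇒ 1/2 = 1/2
p + q = 1/2 + 1/2 = 1/2
q ⇒ r = 1/2 ⇒ 1/2 = 1/2
(q ⇒ r) + p = 1/2 + 1/2 = 1/2
(p + q) ⇔ ((q ⇒ r) + p) = 1/2 ⇔ 1/2 = 1/2
(q ⇒ (r ⇒ q)) ⇒ ((p + q) ⇔ ((q ⇒ r) + p)) = 1/2 ⇒ 1/2 = 1/2
¬((q ⇒ (r ⇒ q)) ⇒ ((p + q) ⇔ ((q ⇒ r) + p))) = ¬1/2 = 1/2
¬q = ¬1/2 = 1/2
¬p = ¬1/2 = 1/2
¬p ⇒ q = 1/2 ⇒ 1/2 = 1/2
¬q + (¬p ⇒ q) = 1/2 + 1/2 = 1/2
q ⇔ q = 1/2 ⇔ 1/2 = 1/2
¬(q ⇔ q) = ¬1/2 = 1/2
¬¬(q ⇔ q) = ¬1/2 = 1/2
(¬q + (¬p ⇒ q)) ⇒ ¬¬(q ⇔ q) = 1/2 ⇒ 1/2 = 1/2
¬((q ⇒ (r ⇒ q)) ⇒ ((p + q) ⇔ ((q ⇒ r) + p))) · ((¬q + (¬p ⇒ q)) ⇒ ¬¬(q ⇔ q)) = 1/2 · 1/2 = 1/2

1/2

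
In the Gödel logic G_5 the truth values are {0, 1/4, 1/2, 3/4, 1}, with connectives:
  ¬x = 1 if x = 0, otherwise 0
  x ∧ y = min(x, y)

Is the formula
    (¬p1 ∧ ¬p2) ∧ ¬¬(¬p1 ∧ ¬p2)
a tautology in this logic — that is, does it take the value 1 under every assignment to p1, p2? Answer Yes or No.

Counterexample: take p1 = 0, p2 = 1/4.
¬p1 = ¬0 = 1
¬p2 = ¬1/4 = 0
¬p1 ∧ ¬p2 = 1 ∧ 0 = 0
¬(¬p1 ∧ ¬p2) = ¬0 = 1
¬¬(¬p1 ∧ ¬p2) = ¬1 = 0
(¬p1 ∧ ¬p2) ∧ ¬¬(¬p1 ∧ ¬p2) = 0 ∧ 0 = 0
This gives 0 ≠ 1.

No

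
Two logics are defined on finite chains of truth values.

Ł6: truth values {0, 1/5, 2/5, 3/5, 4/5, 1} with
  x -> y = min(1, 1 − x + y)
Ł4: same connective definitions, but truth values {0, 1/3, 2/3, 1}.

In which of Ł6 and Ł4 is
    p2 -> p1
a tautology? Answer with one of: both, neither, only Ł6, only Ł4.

neither

In Ł6: at p1 = 0, p2 = 1/5 the value is 4/5 — not a tautology.
In Ł4: at p1 = 0, p2 = 1/3 the value is 2/3 — not a tautology.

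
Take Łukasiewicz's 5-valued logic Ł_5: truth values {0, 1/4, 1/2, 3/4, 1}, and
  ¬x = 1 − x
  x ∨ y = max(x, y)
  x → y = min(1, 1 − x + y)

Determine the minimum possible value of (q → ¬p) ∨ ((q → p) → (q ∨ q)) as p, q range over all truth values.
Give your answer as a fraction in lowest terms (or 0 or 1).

1/2

Take p = 1, q = 1/2:
¬p = ¬1 = 0
q → ¬p = 1/2 → 0 = 1/2
q → p = 1/2 → 1 = 1
q ∨ q = 1/2 ∨ 1/2 = 1/2
(q → p) → (q ∨ q) = 1 → 1/2 = 1/2
(q → ¬p) ∨ ((q → p) → (q ∨ q)) = 1/2 ∨ 1/2 = 1/2
No assignment yields a value below 1/2, so this is the minimum.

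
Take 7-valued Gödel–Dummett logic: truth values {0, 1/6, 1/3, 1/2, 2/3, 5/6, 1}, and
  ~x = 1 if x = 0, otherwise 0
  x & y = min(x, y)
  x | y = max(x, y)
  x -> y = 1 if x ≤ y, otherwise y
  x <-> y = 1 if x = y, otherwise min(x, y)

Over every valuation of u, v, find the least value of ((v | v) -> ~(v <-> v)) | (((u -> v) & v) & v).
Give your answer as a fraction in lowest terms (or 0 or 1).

1/6

Take u = 0, v = 1/6:
v | v = 1/6 | 1/6 = 1/6
v <-> v = 1/6 <-> 1/6 = 1
~(v <-> v) = ~1 = 0
(v | v) -> ~(v <-> v) = 1/6 -> 0 = 0
u -> v = 0 -> 1/6 = 1
(u -> v) & v = 1 & 1/6 = 1/6
((u -> v) & v) & v = 1/6 & 1/6 = 1/6
((v | v) -> ~(v <-> v)) | (((u -> v) & v) & v) = 0 | 1/6 = 1/6
No assignment yields a value below 1/6, so this is the minimum.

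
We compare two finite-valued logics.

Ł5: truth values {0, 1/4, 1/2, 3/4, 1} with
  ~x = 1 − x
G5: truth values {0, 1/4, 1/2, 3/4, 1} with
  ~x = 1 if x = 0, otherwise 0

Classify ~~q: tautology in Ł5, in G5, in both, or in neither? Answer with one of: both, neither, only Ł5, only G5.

neither

In Ł5: at q = 0 the value is 0 — not a tautology.
In G5: at q = 0 the value is 0 — not a tautology.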